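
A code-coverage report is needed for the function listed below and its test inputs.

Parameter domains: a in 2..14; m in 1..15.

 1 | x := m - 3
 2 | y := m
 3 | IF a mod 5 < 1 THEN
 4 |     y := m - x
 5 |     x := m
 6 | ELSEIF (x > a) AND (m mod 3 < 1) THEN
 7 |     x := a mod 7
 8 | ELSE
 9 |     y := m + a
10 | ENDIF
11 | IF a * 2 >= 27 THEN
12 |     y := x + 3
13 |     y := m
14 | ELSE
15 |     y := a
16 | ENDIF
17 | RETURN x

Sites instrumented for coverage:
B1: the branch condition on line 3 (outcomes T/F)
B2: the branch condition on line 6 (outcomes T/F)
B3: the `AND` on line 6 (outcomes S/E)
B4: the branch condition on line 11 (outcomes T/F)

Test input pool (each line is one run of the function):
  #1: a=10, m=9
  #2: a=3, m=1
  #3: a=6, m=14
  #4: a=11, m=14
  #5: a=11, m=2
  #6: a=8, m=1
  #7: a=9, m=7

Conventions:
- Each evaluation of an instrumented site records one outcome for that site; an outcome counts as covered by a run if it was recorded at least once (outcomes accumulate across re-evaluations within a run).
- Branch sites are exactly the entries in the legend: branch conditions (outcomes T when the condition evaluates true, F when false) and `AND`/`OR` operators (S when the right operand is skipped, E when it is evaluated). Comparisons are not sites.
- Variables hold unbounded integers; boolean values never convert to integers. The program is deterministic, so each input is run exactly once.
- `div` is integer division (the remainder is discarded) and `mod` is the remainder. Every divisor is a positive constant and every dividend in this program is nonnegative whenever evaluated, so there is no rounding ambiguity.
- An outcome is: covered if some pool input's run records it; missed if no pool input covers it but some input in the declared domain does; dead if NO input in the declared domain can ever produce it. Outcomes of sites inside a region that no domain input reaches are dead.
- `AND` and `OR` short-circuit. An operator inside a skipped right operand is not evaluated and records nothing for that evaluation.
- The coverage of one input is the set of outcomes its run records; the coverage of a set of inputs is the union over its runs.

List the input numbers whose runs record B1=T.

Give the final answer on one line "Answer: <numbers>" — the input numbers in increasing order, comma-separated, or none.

input #1 (a=10, m=9): covers B1=T
input #2 (a=3, m=1): misses B1=T
input #3 (a=6, m=14): misses B1=T
input #4 (a=11, m=14): misses B1=T
input #5 (a=11, m=2): misses B1=T
input #6 (a=8, m=1): misses B1=T
input #7 (a=9, m=7): misses B1=T

Answer: 1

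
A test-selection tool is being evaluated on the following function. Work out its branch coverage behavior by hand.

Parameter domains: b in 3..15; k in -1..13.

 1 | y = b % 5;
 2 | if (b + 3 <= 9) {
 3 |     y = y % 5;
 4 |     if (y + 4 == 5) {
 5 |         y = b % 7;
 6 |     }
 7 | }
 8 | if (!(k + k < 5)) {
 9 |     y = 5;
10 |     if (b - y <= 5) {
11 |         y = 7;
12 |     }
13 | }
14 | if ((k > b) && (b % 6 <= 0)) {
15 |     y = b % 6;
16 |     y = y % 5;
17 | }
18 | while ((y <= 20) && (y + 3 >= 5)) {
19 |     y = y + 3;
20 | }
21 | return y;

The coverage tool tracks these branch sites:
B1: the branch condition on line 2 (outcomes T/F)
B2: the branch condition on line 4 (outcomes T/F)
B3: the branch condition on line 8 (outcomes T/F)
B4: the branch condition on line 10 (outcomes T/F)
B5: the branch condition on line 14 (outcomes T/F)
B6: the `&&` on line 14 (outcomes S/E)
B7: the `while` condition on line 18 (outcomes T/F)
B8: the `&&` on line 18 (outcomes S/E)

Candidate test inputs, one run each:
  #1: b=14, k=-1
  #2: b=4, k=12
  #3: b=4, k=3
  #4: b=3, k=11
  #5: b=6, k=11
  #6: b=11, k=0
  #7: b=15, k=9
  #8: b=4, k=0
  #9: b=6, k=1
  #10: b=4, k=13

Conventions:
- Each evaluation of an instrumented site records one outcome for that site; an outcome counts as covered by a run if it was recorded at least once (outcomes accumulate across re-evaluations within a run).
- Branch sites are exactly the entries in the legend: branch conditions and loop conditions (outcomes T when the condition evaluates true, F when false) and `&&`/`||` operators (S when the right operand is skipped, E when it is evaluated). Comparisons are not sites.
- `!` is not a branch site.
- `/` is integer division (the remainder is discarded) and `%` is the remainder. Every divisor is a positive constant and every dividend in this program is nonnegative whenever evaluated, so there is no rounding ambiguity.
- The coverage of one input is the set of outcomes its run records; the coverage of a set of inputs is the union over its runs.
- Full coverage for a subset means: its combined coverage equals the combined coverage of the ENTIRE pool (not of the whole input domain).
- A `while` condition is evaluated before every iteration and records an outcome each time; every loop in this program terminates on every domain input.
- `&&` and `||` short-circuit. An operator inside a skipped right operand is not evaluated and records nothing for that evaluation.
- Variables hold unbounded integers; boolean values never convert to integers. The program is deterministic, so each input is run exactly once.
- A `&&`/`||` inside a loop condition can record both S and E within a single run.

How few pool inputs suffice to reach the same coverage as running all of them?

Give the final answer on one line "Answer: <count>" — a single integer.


test 1 (b=14, k=-1) fires B1->F, B3->F, B6->S, B5->F, B8->E, B7->T, B8->E, B7->T, B8->E, B7->T, B8->E, B7->T, B8->E, B7->T, ...; hits B1=F, B3=F, B5=F, B6=S, B7=T, B7=F, B8=S, B8=E
test 2 (b=4, k=12) fires B1->T, B2->F, B3->T, B4->T, B6->E, B5->F, B8->E, B7->T, B8->E, B7->T, B8->E, B7->T, B8->E, B7->T, ...; hits B1=T, B2=F, B3=T, B4=T, B5=F, B6=E, B7=T, B7=F, B8=S, B8=E
test 3 (b=4, k=3) fires B1->T, B2->F, B3->T, B4->T, B6->S, B5->F, B8->E, B7->T, B8->E, B7->T, B8->E, B7->T, B8->E, B7->T, ...; hits B1=T, B2=F, B3=T, B4=T, B5=F, B6=S, B7=T, B7=F, B8=S, B8=E
test 4 (b=3, k=11) fires B1->T, B2->F, B3->T, B4->T, B6->E, B5->F, B8->E, B7->T, B8->E, B7->T, B8->E, B7->T, B8->E, B7->T, ...; hits B1=T, B2=F, B3=T, B4=T, B5=F, B6=E, B7=T, B7=F, B8=S, B8=E
test 5 (b=6, k=11) fires B1->T, B2->T, B3->T, B4->T, B6->E, B5->T, B8->E, B7->F; hits B1=T, B2=T, B3=T, B4=T, B5=T, B6=E, B7=F, B8=E
test 6 (b=11, k=0) fires B1->F, B3->F, B6->S, B5->F, B8->E, B7->F; hits B1=F, B3=F, B5=F, B6=S, B7=F, B8=E
test 7 (b=15, k=9) fires B1->F, B3->T, B4->F, B6->S, B5->F, B8->E, B7->T, B8->E, B7->T, B8->E, B7->T, B8->E, B7->T, B8->E, ...; hits B1=F, B3=T, B4=F, B5=F, B6=S, B7=T, B7=F, B8=S, B8=E
test 8 (b=4, k=0) fires B1->T, B2->F, B3->F, B6->S, B5->F, B8->E, B7->T, B8->E, B7->T, B8->E, B7->T, B8->E, B7->T, B8->E, ...; hits B1=T, B2=F, B3=F, B5=F, B6=S, B7=T, B7=F, B8=S, B8=E
test 9 (b=6, k=1) fires B1->T, B2->T, B3->F, B6->S, B5->F, B8->E, B7->T, B8->E, B7->T, B8->E, B7->T, B8->E, B7->T, B8->E, ...; hits B1=T, B2=T, B3=F, B5=F, B6=S, B7=T, B7=F, B8=S, B8=E
test 10 (b=4, k=13) fires B1->T, B2->F, B3->T, B4->T, B6->E, B5->F, B8->E, B7->T, B8->E, B7->T, B8->E, B7->T, B8->E, B7->T, ...; hits B1=T, B2=F, B3=T, B4=T, B5=F, B6=E, B7=T, B7=F, B8=S, B8=E
union over all inputs: B1=T, B1=F, B2=T, B2=F, B3=T, B3=F, B4=T, B4=F, B5=T, B5=F, B6=S, B6=E, B7=T, B7=F, B8=S, B8=E (16 outcomes)
checked all size-1 subsets: none covers 16 outcomes (max 10/16)
checked all size-2 subsets: none covers 16 outcomes (max 14/16)
at size 3, {5, 7, 8} reaches all 16 outcomes; every lexicographically earlier size-3 subset fails
Answer: 3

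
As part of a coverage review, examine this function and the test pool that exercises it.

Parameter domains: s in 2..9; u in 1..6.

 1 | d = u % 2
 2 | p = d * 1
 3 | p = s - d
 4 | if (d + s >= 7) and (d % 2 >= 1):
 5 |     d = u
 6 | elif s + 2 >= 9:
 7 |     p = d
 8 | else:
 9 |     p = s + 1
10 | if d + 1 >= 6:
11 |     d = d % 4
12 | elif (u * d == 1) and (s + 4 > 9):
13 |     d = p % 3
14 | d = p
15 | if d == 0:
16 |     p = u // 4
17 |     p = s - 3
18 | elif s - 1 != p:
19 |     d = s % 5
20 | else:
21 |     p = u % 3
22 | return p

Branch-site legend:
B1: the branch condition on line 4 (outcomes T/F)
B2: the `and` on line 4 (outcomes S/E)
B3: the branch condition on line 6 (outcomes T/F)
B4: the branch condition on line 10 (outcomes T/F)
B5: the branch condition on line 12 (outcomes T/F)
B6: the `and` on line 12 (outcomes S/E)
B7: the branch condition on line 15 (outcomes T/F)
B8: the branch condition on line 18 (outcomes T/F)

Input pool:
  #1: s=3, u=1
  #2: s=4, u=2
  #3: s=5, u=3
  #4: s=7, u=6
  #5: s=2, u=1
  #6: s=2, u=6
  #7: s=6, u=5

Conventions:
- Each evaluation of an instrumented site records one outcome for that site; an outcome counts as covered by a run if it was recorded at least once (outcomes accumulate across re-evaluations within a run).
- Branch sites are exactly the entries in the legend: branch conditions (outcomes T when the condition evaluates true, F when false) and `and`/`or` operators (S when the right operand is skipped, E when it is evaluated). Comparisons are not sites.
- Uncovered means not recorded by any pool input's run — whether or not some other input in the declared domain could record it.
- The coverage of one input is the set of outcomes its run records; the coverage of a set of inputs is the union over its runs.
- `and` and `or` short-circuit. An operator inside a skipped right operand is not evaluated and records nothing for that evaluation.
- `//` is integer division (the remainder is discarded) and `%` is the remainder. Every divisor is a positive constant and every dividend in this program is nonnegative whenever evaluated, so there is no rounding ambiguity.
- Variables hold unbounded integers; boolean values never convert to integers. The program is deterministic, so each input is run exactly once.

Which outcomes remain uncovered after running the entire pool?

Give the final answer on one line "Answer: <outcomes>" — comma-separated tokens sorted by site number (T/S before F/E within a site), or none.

run #1 (s=3, u=1) runs B2->S, B1->F, B3->F, B4->F, B6->E, B5->F, B7->F, B8->T; records B1=F, B2=S, B3=F, B4=F, B5=F, B6=E, B7=F, B8=T
run #2 (s=4, u=2) runs B2->S, B1->F, B3->F, B4->F, B6->S, B5->F, B7->F, B8->T; records B1=F, B2=S, B3=F, B4=F, B5=F, B6=S, B7=F, B8=T
run #3 (s=5, u=3) runs B2->S, B1->F, B3->F, B4->F, B6->S, B5->F, B7->F, B8->T; records B1=F, B2=S, B3=F, B4=F, B5=F, B6=S, B7=F, B8=T
run #4 (s=7, u=6) runs B2->E, B1->F, B3->T, B4->F, B6->S, B5->F, B7->T; records B1=F, B2=E, B3=T, B4=F, B5=F, B6=S, B7=T
run #5 (s=2, u=1) runs B2->S, B1->F, B3->F, B4->F, B6->E, B5->F, B7->F, B8->T; records B1=F, B2=S, B3=F, B4=F, B5=F, B6=E, B7=F, B8=T
run #6 (s=2, u=6) runs B2->S, B1->F, B3->F, B4->F, B6->S, B5->F, B7->F, B8->T; records B1=F, B2=S, B3=F, B4=F, B5=F, B6=S, B7=F, B8=T
run #7 (s=6, u=5) runs B2->E, B1->T, B4->T, B7->F, B8->F; records B1=T, B2=E, B4=T, B7=F, B8=F
union over the pool: B1=T, B1=F, B2=S, B2=E, B3=T, B3=F, B4=T, B4=F, B5=F, B6=S, B6=E, B7=T, B7=F, B8=T, B8=F
uncovered (1 of 16): B5=T

Answer: B5=T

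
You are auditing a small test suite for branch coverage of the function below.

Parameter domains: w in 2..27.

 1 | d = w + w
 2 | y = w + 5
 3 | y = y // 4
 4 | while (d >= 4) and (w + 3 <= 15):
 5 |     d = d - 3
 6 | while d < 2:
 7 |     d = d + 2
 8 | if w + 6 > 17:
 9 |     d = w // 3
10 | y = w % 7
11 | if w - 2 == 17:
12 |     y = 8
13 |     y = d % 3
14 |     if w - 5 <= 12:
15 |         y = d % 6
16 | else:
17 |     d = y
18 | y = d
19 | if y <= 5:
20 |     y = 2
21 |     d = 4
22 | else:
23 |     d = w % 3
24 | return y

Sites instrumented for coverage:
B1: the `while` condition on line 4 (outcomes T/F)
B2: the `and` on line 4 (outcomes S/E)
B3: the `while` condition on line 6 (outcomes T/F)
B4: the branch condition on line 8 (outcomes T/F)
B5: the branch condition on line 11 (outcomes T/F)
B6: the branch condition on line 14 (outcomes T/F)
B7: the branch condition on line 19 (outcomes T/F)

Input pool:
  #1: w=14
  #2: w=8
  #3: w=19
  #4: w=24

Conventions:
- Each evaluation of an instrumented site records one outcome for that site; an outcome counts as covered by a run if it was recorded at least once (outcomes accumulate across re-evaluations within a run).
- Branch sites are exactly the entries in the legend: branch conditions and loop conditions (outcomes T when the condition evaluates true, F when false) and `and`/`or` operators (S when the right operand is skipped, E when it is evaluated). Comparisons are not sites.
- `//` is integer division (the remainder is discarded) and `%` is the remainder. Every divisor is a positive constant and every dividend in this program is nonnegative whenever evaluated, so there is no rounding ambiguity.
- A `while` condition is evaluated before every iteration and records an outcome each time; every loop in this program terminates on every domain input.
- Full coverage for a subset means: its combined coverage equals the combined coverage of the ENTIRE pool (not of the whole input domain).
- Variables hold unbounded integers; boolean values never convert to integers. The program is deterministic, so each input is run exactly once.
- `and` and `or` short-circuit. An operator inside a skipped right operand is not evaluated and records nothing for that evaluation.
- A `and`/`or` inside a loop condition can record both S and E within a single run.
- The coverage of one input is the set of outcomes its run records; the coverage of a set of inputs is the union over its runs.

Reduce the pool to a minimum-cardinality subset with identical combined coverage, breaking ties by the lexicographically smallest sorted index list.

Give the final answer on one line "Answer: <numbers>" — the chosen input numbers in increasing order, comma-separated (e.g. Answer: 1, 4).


input #1, w=14: outcomes B1=F, B2=E, B3=F, B4=T, B5=F, B7=T
input #2, w=8: outcomes B1=T, B1=F, B2=S, B2=E, B3=T, B3=F, B4=F, B5=F, B7=T
input #3, w=19: outcomes B1=F, B2=E, B3=F, B4=T, B5=T, B6=F, B7=F
input #4, w=24: outcomes B1=F, B2=E, B3=F, B4=T, B5=F, B7=T
together the pool reaches 13 outcomes: B1=T, B1=F, B2=S, B2=E, B3=T, B3=F, B4=T, B4=F, B5=T, B5=F, B6=F, B7=T, B7=F
every size-1 subset falls short of the 13 outcomes (best: 9/13)
at size 2, {2, 3} reaches all 13 outcomes; every lexicographically earlier size-2 subset fails
Answer: 2, 3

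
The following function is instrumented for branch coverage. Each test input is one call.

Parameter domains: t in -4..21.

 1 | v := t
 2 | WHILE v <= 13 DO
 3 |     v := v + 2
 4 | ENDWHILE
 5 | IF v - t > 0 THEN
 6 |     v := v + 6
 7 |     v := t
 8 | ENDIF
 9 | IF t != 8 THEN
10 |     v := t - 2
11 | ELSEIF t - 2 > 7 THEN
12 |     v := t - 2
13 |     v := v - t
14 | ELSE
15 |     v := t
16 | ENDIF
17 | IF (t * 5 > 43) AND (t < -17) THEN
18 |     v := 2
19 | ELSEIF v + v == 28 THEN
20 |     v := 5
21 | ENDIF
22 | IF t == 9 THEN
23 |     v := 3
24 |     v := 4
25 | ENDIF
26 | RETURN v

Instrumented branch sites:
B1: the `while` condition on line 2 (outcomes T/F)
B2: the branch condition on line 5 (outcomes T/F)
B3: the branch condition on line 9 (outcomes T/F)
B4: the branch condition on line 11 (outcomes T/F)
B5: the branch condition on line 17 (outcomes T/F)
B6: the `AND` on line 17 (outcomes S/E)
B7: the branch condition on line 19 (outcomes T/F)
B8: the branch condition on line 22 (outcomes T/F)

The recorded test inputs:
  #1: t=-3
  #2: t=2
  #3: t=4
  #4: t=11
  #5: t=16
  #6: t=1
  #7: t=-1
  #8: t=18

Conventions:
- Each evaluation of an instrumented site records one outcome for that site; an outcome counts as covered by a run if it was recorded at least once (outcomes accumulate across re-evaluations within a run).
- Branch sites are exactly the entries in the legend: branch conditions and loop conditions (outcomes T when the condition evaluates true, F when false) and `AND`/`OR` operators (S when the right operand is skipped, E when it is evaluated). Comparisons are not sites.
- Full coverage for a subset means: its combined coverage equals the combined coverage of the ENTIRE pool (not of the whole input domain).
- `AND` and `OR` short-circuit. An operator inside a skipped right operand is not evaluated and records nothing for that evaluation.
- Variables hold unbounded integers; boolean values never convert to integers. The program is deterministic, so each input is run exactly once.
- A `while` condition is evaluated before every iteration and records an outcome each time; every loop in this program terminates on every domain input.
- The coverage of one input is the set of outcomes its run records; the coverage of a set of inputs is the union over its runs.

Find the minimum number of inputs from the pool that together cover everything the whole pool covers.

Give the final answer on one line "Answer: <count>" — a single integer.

#1 (t=-3) -> B1->T, B1->T, B1->T, B1->T, B1->T, B1->T, B1->T, B1->T, B1->T, B1->F, B2->T, B3->T, B6->S, B5->F, ...; covered: B1=T, B1=F, B2=T, B3=T, B5=F, B6=S, B7=F, B8=F
#2 (t=2) -> B1->T, B1->T, B1->T, B1->T, B1->T, B1->T, B1->F, B2->T, B3->T, B6->S, B5->F, B7->F, B8->F; covered: B1=T, B1=F, B2=T, B3=T, B5=F, B6=S, B7=F, B8=F
#3 (t=4) -> B1->T, B1->T, B1->T, B1->T, B1->T, B1->F, B2->T, B3->T, B6->S, B5->F, B7->F, B8->F; covered: B1=T, B1=F, B2=T, B3=T, B5=F, B6=S, B7=F, B8=F
#4 (t=11) -> B1->T, B1->T, B1->F, B2->T, B3->T, B6->E, B5->F, B7->F, B8->F; covered: B1=T, B1=F, B2=T, B3=T, B5=F, B6=E, B7=F, B8=F
#5 (t=16) -> B1->F, B2->F, B3->T, B6->E, B5->F, B7->T, B8->F; covered: B1=F, B2=F, B3=T, B5=F, B6=E, B7=T, B8=F
#6 (t=1) -> B1->T, B1->T, B1->T, B1->T, B1->T, B1->T, B1->T, B1->F, B2->T, B3->T, B6->S, B5->F, B7->F, B8->F; covered: B1=T, B1=F, B2=T, B3=T, B5=F, B6=S, B7=F, B8=F
#7 (t=-1) -> B1->T, B1->T, B1->T, B1->T, B1->T, B1->T, B1->T, B1->T, B1->F, B2->T, B3->T, B6->S, B5->F, B7->F, ...; covered: B1=T, B1=F, B2=T, B3=T, B5=F, B6=S, B7=F, B8=F
#8 (t=18) -> B1->F, B2->F, B3->T, B6->E, B5->F, B7->F, B8->F; covered: B1=F, B2=F, B3=T, B5=F, B6=E, B7=F, B8=F
union over all inputs: B1=T, B1=F, B2=T, B2=F, B3=T, B5=F, B6=S, B6=E, B7=T, B7=F, B8=F (11 outcomes)
size 1 is not enough: best union over all size-1 subsets is 8/11
inputs {1, 5} (size 2) cover everything; no size-2 subset with a lexicographically smaller index list covers all 11

Answer: 2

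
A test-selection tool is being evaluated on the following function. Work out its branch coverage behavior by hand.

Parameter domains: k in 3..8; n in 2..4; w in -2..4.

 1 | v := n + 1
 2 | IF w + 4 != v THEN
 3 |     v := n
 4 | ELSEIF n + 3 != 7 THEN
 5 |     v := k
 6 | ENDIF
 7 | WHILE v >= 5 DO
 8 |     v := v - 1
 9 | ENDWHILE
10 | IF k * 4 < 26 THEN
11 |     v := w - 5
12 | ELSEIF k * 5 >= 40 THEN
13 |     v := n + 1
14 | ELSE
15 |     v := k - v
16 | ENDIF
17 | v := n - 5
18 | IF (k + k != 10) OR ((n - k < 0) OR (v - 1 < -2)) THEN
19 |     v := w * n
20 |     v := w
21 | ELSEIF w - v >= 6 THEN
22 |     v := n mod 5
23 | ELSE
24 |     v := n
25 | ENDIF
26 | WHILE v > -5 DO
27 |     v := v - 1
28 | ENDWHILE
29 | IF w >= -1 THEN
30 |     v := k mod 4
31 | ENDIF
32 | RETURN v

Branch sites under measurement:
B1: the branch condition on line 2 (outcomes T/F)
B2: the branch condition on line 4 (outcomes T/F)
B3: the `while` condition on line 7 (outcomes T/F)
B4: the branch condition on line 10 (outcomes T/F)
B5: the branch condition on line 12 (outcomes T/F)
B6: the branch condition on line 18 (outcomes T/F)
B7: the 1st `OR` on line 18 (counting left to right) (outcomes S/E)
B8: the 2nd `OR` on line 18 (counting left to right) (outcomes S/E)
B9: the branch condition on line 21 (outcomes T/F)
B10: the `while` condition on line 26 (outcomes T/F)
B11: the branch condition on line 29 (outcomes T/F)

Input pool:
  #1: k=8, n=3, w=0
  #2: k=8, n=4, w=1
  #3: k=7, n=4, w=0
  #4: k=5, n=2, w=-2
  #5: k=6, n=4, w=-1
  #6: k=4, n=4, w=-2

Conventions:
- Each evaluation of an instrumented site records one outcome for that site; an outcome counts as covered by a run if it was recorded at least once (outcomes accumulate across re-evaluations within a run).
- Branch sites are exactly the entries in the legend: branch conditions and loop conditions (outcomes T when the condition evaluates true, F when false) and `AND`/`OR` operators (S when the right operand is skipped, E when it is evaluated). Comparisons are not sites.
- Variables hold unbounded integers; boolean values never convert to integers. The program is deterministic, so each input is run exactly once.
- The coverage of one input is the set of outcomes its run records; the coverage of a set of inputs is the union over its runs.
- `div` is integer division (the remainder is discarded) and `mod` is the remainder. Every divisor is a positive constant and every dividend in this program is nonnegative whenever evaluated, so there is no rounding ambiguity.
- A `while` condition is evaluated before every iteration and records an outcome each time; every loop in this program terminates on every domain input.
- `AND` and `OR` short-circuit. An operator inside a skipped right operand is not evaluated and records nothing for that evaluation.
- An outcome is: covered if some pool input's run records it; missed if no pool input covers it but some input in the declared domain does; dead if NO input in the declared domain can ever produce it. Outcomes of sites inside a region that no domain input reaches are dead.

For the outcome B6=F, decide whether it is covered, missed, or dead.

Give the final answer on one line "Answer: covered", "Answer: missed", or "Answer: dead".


no pool input records B6=F
checking all 126 inputs in the declared domain: B6=F is never recorded -> dead
Answer: dead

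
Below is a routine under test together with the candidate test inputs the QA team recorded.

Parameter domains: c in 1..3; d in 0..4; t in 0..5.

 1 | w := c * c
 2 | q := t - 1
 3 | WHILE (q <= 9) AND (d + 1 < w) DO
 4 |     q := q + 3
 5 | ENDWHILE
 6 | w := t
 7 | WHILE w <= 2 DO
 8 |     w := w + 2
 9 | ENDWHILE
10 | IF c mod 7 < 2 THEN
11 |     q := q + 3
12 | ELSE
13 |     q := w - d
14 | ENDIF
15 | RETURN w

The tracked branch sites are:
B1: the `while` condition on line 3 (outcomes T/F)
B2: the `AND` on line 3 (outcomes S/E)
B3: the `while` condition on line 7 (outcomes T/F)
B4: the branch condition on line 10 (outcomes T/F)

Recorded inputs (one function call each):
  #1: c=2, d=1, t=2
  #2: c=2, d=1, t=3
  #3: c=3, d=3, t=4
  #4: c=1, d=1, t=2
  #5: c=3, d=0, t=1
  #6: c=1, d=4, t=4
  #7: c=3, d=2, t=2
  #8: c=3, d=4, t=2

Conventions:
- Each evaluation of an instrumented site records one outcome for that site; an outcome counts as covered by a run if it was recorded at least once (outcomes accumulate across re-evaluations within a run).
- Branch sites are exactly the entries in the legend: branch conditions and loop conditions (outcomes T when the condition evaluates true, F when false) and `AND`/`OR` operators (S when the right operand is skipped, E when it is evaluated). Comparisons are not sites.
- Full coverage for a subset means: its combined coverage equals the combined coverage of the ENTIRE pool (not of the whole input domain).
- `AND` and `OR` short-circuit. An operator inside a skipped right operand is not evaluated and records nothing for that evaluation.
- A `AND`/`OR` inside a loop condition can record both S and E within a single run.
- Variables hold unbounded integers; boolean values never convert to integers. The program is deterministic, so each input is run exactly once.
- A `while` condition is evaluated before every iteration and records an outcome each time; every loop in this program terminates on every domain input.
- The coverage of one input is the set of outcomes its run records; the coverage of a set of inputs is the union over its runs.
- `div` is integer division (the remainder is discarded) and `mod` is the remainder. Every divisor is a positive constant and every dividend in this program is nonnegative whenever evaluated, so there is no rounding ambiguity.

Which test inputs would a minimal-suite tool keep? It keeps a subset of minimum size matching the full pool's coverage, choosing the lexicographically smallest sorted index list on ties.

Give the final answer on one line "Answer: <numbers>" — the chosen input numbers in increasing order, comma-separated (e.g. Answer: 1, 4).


input #1, c=2, d=1, t=2: events B2->E, B1->T, B2->E, B1->T, B2->E, B1->T, B2->S, B1->F, B3->T, B3->F, B4->F; outcomes B1=T, B1=F, B2=S, B2=E, B3=T, B3=F, B4=F
input #2, c=2, d=1, t=3: events B2->E, B1->T, B2->E, B1->T, B2->E, B1->T, B2->S, B1->F, B3->F, B4->F; outcomes B1=T, B1=F, B2=S, B2=E, B3=F, B4=F
input #3, c=3, d=3, t=4: events B2->E, B1->T, B2->E, B1->T, B2->E, B1->T, B2->S, B1->F, B3->F, B4->F; outcomes B1=T, B1=F, B2=S, B2=E, B3=F, B4=F
input #4, c=1, d=1, t=2: events B2->E, B1->F, B3->T, B3->F, B4->T; outcomes B1=F, B2=E, B3=T, B3=F, B4=T
input #5, c=3, d=0, t=1: events B2->E, B1->T, B2->E, B1->T, B2->E, B1->T, B2->E, B1->T, B2->S, B1->F, B3->T, B3->F, B4->F; outcomes B1=T, B1=F, B2=S, B2=E, B3=T, B3=F, B4=F
input #6, c=1, d=4, t=4: events B2->E, B1->F, B3->F, B4->T; outcomes B1=F, B2=E, B3=F, B4=T
input #7, c=3, d=2, t=2: events B2->E, B1->T, B2->E, B1->T, B2->E, B1->T, B2->S, B1->F, B3->T, B3->F, B4->F; outcomes B1=T, B1=F, B2=S, B2=E, B3=T, B3=F, B4=F
input #8, c=3, d=4, t=2: events B2->E, B1->T, B2->E, B1->T, B2->E, B1->T, B2->S, B1->F, B3->T, B3->F, B4->F; outcomes B1=T, B1=F, B2=S, B2=E, B3=T, B3=F, B4=F
pool-wide coverage (8 outcomes): B1=T, B1=F, B2=S, B2=E, B3=T, B3=F, B4=T, B4=F
no size-1 subset reaches all 8 outcomes (best union: 7/8)
the canonical winner is {1, 4}: size 2, full 8-outcome coverage, earliest index list among size-2 covers
Answer: 1, 4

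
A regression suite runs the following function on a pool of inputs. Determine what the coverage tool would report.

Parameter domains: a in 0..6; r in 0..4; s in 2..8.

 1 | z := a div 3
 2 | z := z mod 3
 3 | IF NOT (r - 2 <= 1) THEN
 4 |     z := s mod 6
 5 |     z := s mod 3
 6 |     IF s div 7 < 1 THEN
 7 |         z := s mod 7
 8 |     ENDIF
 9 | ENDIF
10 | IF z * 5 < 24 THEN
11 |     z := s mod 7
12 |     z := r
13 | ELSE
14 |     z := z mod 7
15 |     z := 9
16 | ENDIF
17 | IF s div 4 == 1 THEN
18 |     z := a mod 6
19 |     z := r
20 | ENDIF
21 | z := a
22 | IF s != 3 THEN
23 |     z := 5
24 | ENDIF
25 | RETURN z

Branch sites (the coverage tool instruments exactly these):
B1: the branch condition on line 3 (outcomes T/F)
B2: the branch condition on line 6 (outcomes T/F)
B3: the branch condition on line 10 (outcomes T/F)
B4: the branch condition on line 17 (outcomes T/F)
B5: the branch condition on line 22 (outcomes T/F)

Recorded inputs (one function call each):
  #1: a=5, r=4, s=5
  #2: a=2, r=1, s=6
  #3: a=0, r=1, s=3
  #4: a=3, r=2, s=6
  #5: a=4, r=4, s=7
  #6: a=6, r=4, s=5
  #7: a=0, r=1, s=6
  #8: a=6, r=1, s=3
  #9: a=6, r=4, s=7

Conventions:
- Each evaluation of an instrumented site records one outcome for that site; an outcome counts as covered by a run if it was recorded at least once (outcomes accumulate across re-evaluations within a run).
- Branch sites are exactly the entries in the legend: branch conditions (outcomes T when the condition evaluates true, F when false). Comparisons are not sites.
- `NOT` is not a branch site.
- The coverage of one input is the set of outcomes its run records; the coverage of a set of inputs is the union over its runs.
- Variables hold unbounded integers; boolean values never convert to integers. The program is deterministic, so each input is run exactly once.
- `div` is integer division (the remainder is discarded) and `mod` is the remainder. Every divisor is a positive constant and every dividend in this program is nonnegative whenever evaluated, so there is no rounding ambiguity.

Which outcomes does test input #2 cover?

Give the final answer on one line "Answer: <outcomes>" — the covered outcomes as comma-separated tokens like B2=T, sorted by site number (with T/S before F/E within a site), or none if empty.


Simulating input #2 (a=2, r=1, s=6) step by step:
  B1->F, B3->T, B4->T, B5->T
as a set, this run covers: B1=F, B3=T, B4=T, B5=T
Answer: B1=F, B3=T, B4=T, B5=T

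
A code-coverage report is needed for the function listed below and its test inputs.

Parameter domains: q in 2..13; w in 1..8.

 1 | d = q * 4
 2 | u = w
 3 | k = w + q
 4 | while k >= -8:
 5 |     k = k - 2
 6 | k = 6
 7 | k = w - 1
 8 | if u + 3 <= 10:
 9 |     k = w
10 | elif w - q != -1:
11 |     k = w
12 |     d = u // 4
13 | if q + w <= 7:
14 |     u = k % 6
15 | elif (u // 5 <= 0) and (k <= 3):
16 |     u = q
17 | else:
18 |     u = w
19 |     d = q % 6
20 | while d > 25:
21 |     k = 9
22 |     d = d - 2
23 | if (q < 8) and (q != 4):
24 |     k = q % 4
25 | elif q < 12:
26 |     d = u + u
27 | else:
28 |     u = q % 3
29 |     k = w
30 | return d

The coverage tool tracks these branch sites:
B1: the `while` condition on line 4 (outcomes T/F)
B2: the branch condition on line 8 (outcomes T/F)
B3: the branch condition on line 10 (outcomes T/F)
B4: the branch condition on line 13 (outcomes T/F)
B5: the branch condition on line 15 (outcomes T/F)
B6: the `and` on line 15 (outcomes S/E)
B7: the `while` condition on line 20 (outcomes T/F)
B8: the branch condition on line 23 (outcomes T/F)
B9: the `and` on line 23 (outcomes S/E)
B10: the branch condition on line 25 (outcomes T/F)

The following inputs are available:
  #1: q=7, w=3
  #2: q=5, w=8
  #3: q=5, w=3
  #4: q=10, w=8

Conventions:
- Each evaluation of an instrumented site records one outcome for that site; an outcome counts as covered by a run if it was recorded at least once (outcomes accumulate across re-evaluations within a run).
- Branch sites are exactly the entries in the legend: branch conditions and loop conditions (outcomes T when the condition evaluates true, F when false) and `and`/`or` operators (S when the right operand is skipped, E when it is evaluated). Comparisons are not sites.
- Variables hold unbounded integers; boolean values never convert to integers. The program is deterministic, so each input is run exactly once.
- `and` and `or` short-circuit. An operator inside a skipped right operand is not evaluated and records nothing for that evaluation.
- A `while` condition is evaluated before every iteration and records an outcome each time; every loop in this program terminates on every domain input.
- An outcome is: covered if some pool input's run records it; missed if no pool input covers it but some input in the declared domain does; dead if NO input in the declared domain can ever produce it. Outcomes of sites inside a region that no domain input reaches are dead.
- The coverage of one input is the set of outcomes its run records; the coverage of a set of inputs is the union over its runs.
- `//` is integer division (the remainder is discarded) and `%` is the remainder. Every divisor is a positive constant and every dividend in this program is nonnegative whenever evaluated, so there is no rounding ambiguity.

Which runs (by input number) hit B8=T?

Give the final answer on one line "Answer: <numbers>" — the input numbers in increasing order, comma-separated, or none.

input #1 (q=7, w=3): produces B8=T
input #2 (q=5, w=8): produces B8=T
input #3 (q=5, w=3): produces B8=T
input #4 (q=10, w=8): does not produce B8=T

Answer: 1, 2, 3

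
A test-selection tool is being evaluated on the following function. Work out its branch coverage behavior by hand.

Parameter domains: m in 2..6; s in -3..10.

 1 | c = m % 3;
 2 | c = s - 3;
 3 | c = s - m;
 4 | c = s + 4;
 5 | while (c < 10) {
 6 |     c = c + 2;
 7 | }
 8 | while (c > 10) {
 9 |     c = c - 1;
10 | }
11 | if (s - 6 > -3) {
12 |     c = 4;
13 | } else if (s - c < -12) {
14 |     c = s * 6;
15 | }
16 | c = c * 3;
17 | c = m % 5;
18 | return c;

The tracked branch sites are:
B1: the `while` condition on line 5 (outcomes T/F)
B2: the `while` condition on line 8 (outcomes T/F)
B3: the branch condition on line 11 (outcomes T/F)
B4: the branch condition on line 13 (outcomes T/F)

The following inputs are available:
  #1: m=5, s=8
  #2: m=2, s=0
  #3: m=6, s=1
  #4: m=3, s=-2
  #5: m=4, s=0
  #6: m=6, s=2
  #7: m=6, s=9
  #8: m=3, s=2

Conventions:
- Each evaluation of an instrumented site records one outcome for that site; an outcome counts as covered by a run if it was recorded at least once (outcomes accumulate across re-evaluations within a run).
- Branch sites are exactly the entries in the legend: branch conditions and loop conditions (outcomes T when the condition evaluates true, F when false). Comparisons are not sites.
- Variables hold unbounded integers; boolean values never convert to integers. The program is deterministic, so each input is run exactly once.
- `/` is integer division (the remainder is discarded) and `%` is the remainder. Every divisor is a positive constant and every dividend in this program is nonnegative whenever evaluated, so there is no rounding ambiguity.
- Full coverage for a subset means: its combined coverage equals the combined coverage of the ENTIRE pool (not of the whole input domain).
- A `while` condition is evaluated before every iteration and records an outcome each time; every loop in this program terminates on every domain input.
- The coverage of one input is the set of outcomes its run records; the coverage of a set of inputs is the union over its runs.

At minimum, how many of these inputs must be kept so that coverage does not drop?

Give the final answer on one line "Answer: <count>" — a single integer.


input #1, m=5, s=8: events B1->F, B2->T, B2->T, B2->F, B3->T; outcomes B1=F, B2=T, B2=F, B3=T
input #2, m=2, s=0: events B1->T, B1->T, B1->T, B1->F, B2->F, B3->F, B4->F; outcomes B1=T, B1=F, B2=F, B3=F, B4=F
input #3, m=6, s=1: events B1->T, B1->T, B1->T, B1->F, B2->T, B2->F, B3->F, B4->F; outcomes B1=T, B1=F, B2=T, B2=F, B3=F, B4=F
input #4, m=3, s=-2: events B1->T, B1->T, B1->T, B1->T, B1->F, B2->F, B3->F, B4->F; outcomes B1=T, B1=F, B2=F, B3=F, B4=F
input #5, m=4, s=0: events B1->T, B1->T, B1->T, B1->F, B2->F, B3->F, B4->F; outcomes B1=T, B1=F, B2=F, B3=F, B4=F
input #6, m=6, s=2: events B1->T, B1->T, B1->F, B2->F, B3->F, B4->F; outcomes B1=T, B1=F, B2=F, B3=F, B4=F
input #7, m=6, s=9: events B1->F, B2->T, B2->T, B2->T, B2->F, B3->T; outcomes B1=F, B2=T, B2=F, B3=T
input #8, m=3, s=2: events B1->T, B1->T, B1->F, B2->F, B3->F, B4->F; outcomes B1=T, B1=F, B2=F, B3=F, B4=F
union over all inputs: B1=T, B1=F, B2=T, B2=F, B3=T, B3=F, B4=F (7 outcomes)
every size-1 subset falls short of the 7 outcomes (best: 6/7)
at size 2, {1, 2} reaches all 7 outcomes; every lexicographically earlier size-2 subset fails
Answer: 2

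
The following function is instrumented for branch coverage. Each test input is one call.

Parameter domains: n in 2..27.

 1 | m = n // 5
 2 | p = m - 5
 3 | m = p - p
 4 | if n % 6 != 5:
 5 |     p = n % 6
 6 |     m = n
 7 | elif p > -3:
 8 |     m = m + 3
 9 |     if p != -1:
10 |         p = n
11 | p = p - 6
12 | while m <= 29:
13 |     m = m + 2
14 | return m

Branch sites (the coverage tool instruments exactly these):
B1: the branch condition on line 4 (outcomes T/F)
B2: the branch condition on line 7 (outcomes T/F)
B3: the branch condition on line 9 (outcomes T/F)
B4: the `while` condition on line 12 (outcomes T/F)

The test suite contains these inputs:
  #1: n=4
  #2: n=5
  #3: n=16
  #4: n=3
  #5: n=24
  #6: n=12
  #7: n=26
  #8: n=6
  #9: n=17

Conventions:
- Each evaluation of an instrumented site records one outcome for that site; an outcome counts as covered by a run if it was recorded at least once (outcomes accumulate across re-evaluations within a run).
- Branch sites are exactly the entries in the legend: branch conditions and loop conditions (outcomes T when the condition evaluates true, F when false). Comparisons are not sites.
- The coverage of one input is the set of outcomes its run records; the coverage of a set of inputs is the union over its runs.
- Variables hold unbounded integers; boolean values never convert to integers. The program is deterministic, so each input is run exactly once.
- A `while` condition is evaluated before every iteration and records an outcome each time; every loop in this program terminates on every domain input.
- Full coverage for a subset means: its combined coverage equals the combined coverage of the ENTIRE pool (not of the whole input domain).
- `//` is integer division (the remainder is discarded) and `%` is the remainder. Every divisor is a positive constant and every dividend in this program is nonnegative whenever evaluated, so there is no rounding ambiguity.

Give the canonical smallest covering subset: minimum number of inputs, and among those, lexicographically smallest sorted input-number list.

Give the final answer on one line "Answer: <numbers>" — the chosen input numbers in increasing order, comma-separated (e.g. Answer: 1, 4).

input #1, n=4: outcomes B1=T, B4=T, B4=F
input #2, n=5: outcomes B1=F, B2=F, B4=T, B4=F
input #3, n=16: outcomes B1=T, B4=T, B4=F
input #4, n=3: outcomes B1=T, B4=T, B4=F
input #5, n=24: outcomes B1=T, B4=T, B4=F
input #6, n=12: outcomes B1=T, B4=T, B4=F
input #7, n=26: outcomes B1=T, B4=T, B4=F
input #8, n=6: outcomes B1=T, B4=T, B4=F
input #9, n=17: outcomes B1=F, B2=T, B3=T, B4=T, B4=F
the full pool covers 7 outcomes: B1=T, B1=F, B2=T, B2=F, B3=T, B4=T, B4=F
checked all size-1 subsets: none covers 7 outcomes (max 5/7)
checked all size-2 subsets: none covers 7 outcomes (max 6/7)
at size 3, {1, 2, 9} reaches all 7 outcomes; every lexicographically earlier size-3 subset fails

Answer: 1, 2, 9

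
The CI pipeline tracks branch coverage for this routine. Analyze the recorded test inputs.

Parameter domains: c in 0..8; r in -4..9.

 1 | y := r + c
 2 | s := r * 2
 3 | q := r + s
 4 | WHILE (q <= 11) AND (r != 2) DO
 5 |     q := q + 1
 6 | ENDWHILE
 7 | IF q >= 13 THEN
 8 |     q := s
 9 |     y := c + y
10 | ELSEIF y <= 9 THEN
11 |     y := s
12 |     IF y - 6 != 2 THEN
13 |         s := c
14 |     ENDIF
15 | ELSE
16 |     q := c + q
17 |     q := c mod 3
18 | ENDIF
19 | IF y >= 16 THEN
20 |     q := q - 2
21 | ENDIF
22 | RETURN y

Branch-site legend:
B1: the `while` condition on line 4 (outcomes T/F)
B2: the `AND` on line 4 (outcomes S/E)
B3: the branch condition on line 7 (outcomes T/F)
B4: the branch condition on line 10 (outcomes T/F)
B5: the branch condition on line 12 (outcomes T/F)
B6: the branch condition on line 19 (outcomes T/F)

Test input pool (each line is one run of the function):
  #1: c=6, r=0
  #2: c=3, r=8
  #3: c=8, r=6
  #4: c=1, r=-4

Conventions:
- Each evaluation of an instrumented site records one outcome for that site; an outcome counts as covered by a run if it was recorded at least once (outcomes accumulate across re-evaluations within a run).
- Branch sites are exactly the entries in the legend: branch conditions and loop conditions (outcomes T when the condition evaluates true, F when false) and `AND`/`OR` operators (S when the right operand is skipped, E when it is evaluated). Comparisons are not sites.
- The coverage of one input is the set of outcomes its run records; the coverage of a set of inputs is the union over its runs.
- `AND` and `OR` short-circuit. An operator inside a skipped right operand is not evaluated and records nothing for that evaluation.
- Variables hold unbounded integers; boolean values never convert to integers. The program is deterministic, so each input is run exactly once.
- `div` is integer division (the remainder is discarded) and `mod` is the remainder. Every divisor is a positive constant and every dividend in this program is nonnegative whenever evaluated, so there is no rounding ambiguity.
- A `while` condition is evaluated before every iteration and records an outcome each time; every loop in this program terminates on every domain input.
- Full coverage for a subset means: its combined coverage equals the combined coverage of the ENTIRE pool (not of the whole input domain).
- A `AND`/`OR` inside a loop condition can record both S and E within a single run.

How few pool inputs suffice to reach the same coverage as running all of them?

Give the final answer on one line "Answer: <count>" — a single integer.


input #1, c=6, r=0: events B2->E, B1->T, B2->E, B1->T, B2->E, B1->T, B2->E, B1->T, B2->E, B1->T, B2->E, B1->T, B2->E, B1->T, ...; outcomes B1=T, B1=F, B2=S, B2=E, B3=F, B4=T, B5=T, B6=F
input #2, c=3, r=8: events B2->S, B1->F, B3->T, B6->F; outcomes B1=F, B2=S, B3=T, B6=F
input #3, c=8, r=6: events B2->S, B1->F, B3->T, B6->T; outcomes B1=F, B2=S, B3=T, B6=T
input #4, c=1, r=-4: events B2->E, B1->T, B2->E, B1->T, B2->E, B1->T, B2->E, B1->T, B2->E, B1->T, B2->E, B1->T, B2->E, B1->T, ...; outcomes B1=T, B1=F, B2=S, B2=E, B3=F, B4=T, B5=T, B6=F
union over all inputs: B1=T, B1=F, B2=S, B2=E, B3=T, B3=F, B4=T, B5=T, B6=T, B6=F (10 outcomes)
every size-1 subset falls short of the 10 outcomes (best: 8/10)
size 2: inputs {1, 3} cover all 10 outcomes, and no lexicographically smaller subset of this size does
Answer: 2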